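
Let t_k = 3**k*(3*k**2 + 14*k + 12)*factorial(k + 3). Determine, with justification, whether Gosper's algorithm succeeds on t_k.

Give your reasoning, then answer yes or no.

Yes. s_k = 3**k*k*factorial(k + 3).

Step 1: r(k) = 3*(3*k**3 + 32*k**2 + 109*k + 116)/(3*k**2 + 14*k + 12).
Normal form (A,B,C) = (3*k + 12, 1, k**2 + 14*k/3 + 4).
Key eq: (3*k + 12)·f(k+1) = (1)·f(k) + (k**2 + 14*k/3 + 4).
From deg A=1, deg B=0, deg C=2: d=1.
A polynomial solution: f(k) = k/3.
R(k) = B(k−1)·f(k)/C(k) = k/(3*k**2 + 14*k + 12); s_k = R·t_k = 3**k*k*factorial(k + 3).
Check: Δs_k = 3**k*(3*k**2 + 14*k + 12)*factorial(k + 3). ✓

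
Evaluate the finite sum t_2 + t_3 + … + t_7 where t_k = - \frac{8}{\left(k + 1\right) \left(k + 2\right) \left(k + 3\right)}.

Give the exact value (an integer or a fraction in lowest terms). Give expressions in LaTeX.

Ratio r(k) = (k + 1)/(k + 4).
Factor: A=k + 1; B=k + 4; C=1.
Set up (k + 1)·f(k+1) − (k + 3)·f(k) − (1) = 0.
From deg A=1, deg B=1, deg C=0: d=2.
Solve for f: f(k) = k*(k + 3)/4 (degree 2 ≤ 2).
Then R = B(k−1)f/C = k*(k + 3)**2/4, so s_k = R(k)·t_k = 2*k*(-k - 3)/((k + 1)*(k + 2)).
Check: Δs_k = -8/(k**3 + 6*k**2 + 11*k + 6). ✓
Sum = s_(8) − s_(2); s_(8) = -88/45, s_(2) = -5/3 ⇒ -13/45.

Σ = -13/45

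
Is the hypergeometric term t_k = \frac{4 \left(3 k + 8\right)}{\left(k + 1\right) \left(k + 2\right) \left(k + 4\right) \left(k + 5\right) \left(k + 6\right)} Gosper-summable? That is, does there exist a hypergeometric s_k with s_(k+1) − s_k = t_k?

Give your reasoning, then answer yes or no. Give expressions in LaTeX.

Yes. s_k = \frac{k \left(k^{2} + 10 k + 29\right)}{5 \left(k^{3} + 10 k^{2} + 29 k + 20\right)}.

t_(k+1)/t_k = (k + 1)*(k + 4)*(3*k + 11)/((k + 3)*(k + 7)*(3*k + 8)).
So A=k + 1 and B=k + 7, with C=k**2 + 17*k/3 + 8.
Set up (k + 1)·f(k+1) − (k + 6)·f(k) − (k**2 + 17*k/3 + 8) = 0.
Degrees (1,1,2) ⇒ d ≤ 5.
Solve for f: f(k) = k*(k + 2)*(k + 3)*(k**2 + 10*k + 29)/60 (degree 5 ≤ 5).
Certificate R = B(k−1)f/C = k*(k + 2)*(k + 6)*(k**2 + 10*k + 29)/(20*(3*k + 8)) gives s_k = k*(k**2 + 10*k + 29)/(5*(k**3 + 10*k**2 + 29*k + 20)).
s_(k+1) − s_k = 4*(3*k + 8)/(k**5 + 18*k**4 + 121*k**3 + 372*k**2 + 508*k + 240) = t_k.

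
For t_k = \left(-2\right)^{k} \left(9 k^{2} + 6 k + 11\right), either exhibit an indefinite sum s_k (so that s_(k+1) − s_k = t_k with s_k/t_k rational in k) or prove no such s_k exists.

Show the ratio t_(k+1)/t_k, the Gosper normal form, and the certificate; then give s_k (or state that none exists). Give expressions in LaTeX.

s_k = \left(-2\right)^{k} \left(- 3 k^{2} + 2 k - 3\right)

Ratio r(k) = 2*(-9*k**2 - 24*k - 26)/(9*k**2 + 6*k + 11).
Take A(k)=-2, B(k)=1, C(k)=k**2 + 2*k/3 + 11/9.
Key eq: (-2)·f(k+1) = (1)·f(k) + (k**2 + 2*k/3 + 11/9).
From deg A=0, deg B=0, deg C=2: d=2.
Solving with deg f ≤ 2: f(k) = -(3*k**2 - 2*k + 3)/9.
So s_k = (B(k−1)f/C)·t_k = (-(3*k**2 - 2*k + 3)/(9*k**2 + 6*k + 11))·t_k = (-2)**k*(-3*k**2 + 2*k - 3).
s_(k+1) − s_k = (-2)**k*(9*k**2 + 6*k + 11) = t_k.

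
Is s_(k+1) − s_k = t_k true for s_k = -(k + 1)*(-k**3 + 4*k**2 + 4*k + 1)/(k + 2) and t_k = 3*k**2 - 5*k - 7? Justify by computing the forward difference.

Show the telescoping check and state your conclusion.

Invalid: residual (-2*k**3 - 5*k**2 + 13*k + 13)/(k**2 + 5*k + 6) ≠ 0.

s_(k+1) = (k**4 + k**3 - 11*k**2 - 26*k - 16)/(k + 3)
s_(k+1) − s_k = (3*k**4 + 8*k**3 - 19*k**2 - 52*k - 29)/(k**2 + 5*k + 6)
(s_(k+1) − s_k) − t_k = (-2*k**3 - 5*k**2 + 13*k + 13)/(k**2 + 5*k + 6)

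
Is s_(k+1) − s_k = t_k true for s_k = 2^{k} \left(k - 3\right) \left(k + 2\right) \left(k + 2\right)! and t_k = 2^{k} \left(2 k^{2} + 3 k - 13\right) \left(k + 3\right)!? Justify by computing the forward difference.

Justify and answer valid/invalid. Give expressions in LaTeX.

Invalid: residual - 2^{k} \left(2 k^{2} + k - 9\right) \left(k + 2\right)! ≠ 0.

s_(k+1) = 2**(k + 1)*(k - 2)*(k + 3)*factorial(k + 3)
s_(k+1) − s_k = 2**k*(2*k**3 + 7*k**2 - 5*k - 30)*factorial(k + 2)
(s_(k+1) − s_k) − t_k = -2**k*(2*k**2 + k - 9)*factorial(k + 2)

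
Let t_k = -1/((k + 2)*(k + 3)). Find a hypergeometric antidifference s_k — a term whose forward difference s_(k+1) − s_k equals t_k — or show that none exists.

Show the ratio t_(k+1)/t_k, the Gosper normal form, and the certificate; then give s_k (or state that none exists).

t_(k+1)/t_k = (k + 2)/(k + 4).
Factor: A=k + 2; B=k + 4; C=1.
Set up (k + 2)·f(k+1) − (k + 3)·f(k) − (1) = 0.
Degrees (1,1,0) ⇒ d ≤ 1.
Solving with deg f ≤ 1: f(k) = k/2.
Then R = B(k−1)f/C = k*(k + 3)/2, so s_k = R(k)·t_k = -k/(2*k + 4).
s_(k+1) − s_k = -1/(k**2 + 5*k + 6) = t_k.

s_k = -k/(2*k + 4)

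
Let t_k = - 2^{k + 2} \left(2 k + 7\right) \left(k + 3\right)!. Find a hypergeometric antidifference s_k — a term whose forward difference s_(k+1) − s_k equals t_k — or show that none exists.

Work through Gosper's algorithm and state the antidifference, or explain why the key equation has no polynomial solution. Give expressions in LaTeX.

s_k = - 2^{k + 2} \left(k + 3\right)!

The ratio is 2*(k + 4)*(2*k + 9)/(2*k + 7).
Normal form (A,B,C) = (2*k + 8, 1, k + 7/2).
Need (2*k + 8)·f(k+1) − (1)·f(k) = k + 7/2.
d = 0 from the (1,0,1) case.
Solve for f: f(k) = 1/2 (degree 0 ≤ 0).
So s_k = (B(k−1)f/C)·t_k = (1/(2*k + 7))·t_k = -2**(k + 2)*factorial(k + 3).
Δs = -2**(k + 2)*(2*k + 7)*factorial(k + 3), as required.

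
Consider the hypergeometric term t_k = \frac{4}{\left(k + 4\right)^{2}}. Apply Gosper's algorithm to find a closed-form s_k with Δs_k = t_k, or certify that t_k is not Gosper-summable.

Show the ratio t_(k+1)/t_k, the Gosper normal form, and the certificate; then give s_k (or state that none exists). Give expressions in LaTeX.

Compute t_(k+1)/t_k: get (k + 4)**2/(k + 5)**2.
Factor: A=k**2 + 8*k + 16; B=k**2 + 10*k + 25; C=1.
f must satisfy (k**2 + 8*k + 16)·f(k+1) − (k**2 + 8*k + 16)·f(k) = 1.
Degrees (2,2,0) ⇒ d ≤ 0.
Put f(k) = c0: A·f(k+1) − B(k−1)·f(k) − C = -1; need -1 = 0 — inconsistent ⇒ no f, not summable.

not Gosper-summable; s_k does not exist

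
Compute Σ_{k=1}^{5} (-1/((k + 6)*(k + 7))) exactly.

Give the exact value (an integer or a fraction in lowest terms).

Σ = -5/84

Ratio r(k) = (k + 6)/(k + 8).
A = k + 6, B = k + 8, C = 1.
Solve (k + 6)·f(k+1) − (k + 7)·f(k) = 1.
From deg A=1, deg B=1, deg C=0: d=1.
A polynomial solution: f(k) = k/6.
So s_k = (B(k−1)f/C)·t_k = (k*(k + 7)/6)·t_k = -k/(6*k + 36).
Check: Δs_k = -1/(k**2 + 13*k + 42). ✓
Evaluate s at k=6 and k=1: -1/12 and -1/42; difference -5/84.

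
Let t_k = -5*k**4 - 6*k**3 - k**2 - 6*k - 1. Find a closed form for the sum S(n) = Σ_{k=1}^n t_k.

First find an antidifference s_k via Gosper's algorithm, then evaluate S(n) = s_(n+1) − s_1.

r(k) = (5*k**4 + 26*k**3 + 49*k**2 + 46*k + 19)/(5*k**4 + 6*k**3 + k**2 + 6*k + 1) after simplifying.
Take A(k)=1, B(k)=1, C(k)=k**4 + 6*k**3/5 + k**2/5 + 6*k/5 + 1/5.
Set up (1)·f(k+1) − (1)·f(k) − (k**4 + 6*k**3/5 + k**2/5 + 6*k/5 + 1/5) = 0.
d = 5 from the (0,0,4) case.
Solving with deg f ≤ 5: f(k) = k*(k**2 - 2*k + 2)*(k**2 + k - 1)/5.
Then R = B(k−1)f/C = k*(k**2 - 2*k + 2)*(k**2 + k - 1)/(5*k**4 + 6*k**3 + k**2 + 6*k + 1), so s_k = R(k)·t_k = k*(-k**4 + k**3 + k**2 - 4*k + 2).
Verify: -5*k**4 - 6*k**3 - k**2 - 6*k - 1 matches t_k.
Σ_(k=1)^n t_k = s_(n+1) − s_(1) = (-n**5 - 4*n**4 - 5*n**3 - 5*n**2 - 4*n - 1) − (-1), i.e. n*(-n**4 - 4*n**3 - 5*n**2 - 5*n - 4).

S(n) = n*(-n**4 - 4*n**3 - 5*n**2 - 5*n - 4)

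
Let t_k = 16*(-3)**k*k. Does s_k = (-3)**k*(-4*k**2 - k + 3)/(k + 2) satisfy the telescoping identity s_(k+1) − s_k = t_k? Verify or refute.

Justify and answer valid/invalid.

s_(k+1) = 3*(-3)**k*(4*k**2 + 9*k + 2)/(k + 3)
s_(k+1) − s_k = (-3)**k*(16*k**3 + 64*k**2 + 60*k + 3)/(k**2 + 5*k + 6)
(s_(k+1) − s_k) − t_k = (-3)**k*(-16*k**2 - 36*k + 3)/(k**2 + 5*k + 6)

Invalid: residual (-3)**k*(-16*k**2 - 36*k + 3)/(k**2 + 5*k + 6) ≠ 0.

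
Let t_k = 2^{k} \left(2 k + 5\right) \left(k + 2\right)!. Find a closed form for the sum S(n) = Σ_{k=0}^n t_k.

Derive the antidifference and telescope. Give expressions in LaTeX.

S(n) = 2 \cdot 2^{n} \left(n + 3\right)! - 2

t_(k+1)/t_k = 2*(k + 3)*(2*k + 7)/(2*k + 5).
Factor: A=2*k + 6; B=1; C=k + 5/2.
Need (2*k + 6)·f(k+1) − (1)·f(k) = k + 5/2.
deg f ≤ 0 (via 1,0,1).
Coefficient equations give f(k) = 1/2.
Get s_k = R·t_k = 2**k*factorial(k + 2) with R(k) = B(k−1)f(k)/C(k) = 1/(2*k + 5).
s_(k+1) − s_k = 2**k*(2*k + 5)*factorial(k + 2) = t_k.
Evaluate: s_(n+1) = 2**(n + 1)*factorial(n + 3); subtract s_(0) = 2 ⇒ S(n) = 2*2**n*factorial(n + 3) - 2.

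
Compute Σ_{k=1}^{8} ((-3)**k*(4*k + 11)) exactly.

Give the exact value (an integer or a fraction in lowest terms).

Σ = 216504

Ratio r(k) = 3*(-4*k - 15)/(4*k + 11).
So A=-3 and B=1, with C=k + 11/4.
Solve (-3)·f(k+1) − (1)·f(k) = k + 11/4.
From deg A=0, deg B=0, deg C=1: d=1.
Solve for f: f(k) = -(k + 2)/4 (degree 1 ≤ 1).
Certificate R = B(k−1)f/C = -(k + 2)/(4*k + 11) gives s_k = (-3)**k*(-k - 2).
s_(k+1) − s_k = (-3)**k*(4*k + 11) = t_k.
Sum = s_(9) − s_(1); s_(9) = 216513, s_(1) = 9 ⇒ 216504.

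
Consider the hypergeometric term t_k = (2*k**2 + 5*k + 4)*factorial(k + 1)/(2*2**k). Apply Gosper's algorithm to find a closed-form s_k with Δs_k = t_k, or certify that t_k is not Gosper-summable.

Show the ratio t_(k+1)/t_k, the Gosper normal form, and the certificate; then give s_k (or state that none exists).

t_(k+1)/t_k = (k + 2)*(5*k + 2*(k + 1)**2 + 9)/(2*(2*k**2 + 5*k + 4)).
Normal form (A,B,C) = (k/2 + 1, 1, k**2 + 5*k/2 + 2).
f must satisfy (k/2 + 1)·f(k+1) − (1)·f(k) = k**2 + 5*k/2 + 2.
d = 1 from the (1,0,2) case.
Solve for f: f(k) = 2*k + 3 (degree 1 ≤ 1).
Certificate R = B(k−1)f/C = 2*(2*k + 3)/(2*k**2 + 5*k + 4) gives s_k = (2*k + 3)*factorial(k + 1)/2**k.
Verify: (2*k**2 + 5*k + 4)*factorial(k + 1)/(2*2**k) matches t_k.

s_k = (2*k + 3)*factorial(k + 1)/2**k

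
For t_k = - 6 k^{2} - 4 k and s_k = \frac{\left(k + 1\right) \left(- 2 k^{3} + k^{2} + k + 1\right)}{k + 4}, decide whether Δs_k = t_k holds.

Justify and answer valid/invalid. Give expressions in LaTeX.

s_(k+1) = (k + 2)*(k - 2*(k + 1)**3 + (k + 1)**2 + 2)/(k + 5)
s_(k+1) − s_k = (-6*k**4 - 46*k**3 - 69*k**2 - 29*k + 3)/(k**2 + 9*k + 20)
(s_(k+1) − s_k) − t_k = 3*(4*k**3 + 29*k**2 + 17*k + 1)/(k**2 + 9*k + 20)

Invalid: residual \frac{3 \left(4 k^{3} + 29 k^{2} + 17 k + 1\right)}{k^{2} + 9 k + 20} ≠ 0.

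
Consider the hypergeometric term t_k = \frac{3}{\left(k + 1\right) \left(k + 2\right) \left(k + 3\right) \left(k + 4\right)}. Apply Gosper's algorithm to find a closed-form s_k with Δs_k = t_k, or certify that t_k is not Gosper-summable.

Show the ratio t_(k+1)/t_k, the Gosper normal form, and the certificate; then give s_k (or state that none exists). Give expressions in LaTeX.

Ratio r(k) = (k + 1)/(k + 5).
A = k + 1, B = k + 5, C = 1.
Key eq: (k + 1)·f(k+1) = (k + 4)·f(k) + (1).
deg f ≤ 3 (via 1,1,0).
Solving with deg f ≤ 3: f(k) = k*(k**2 + 6*k + 11)/18.
Get s_k = R·t_k = k*(k**2 + 6*k + 11)/(6*(k + 1)*(k + 2)*(k + 3)) with R(k) = B(k−1)f(k)/C(k) = k*(k + 4)*(k**2 + 6*k + 11)/18.
Verify: 3/(k**4 + 10*k**3 + 35*k**2 + 50*k + 24) matches t_k.

s_k = \frac{k \left(k^{2} + 6 k + 11\right)}{6 \left(k + 1\right) \left(k + 2\right) \left(k + 3\right)}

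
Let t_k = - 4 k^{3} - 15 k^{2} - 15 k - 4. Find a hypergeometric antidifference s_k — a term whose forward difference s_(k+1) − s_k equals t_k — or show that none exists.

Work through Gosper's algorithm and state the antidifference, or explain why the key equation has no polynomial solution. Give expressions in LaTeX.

r(k) = (4*k**3 + 27*k**2 + 57*k + 38)/(4*k**3 + 15*k**2 + 15*k + 4) after simplifying.
Normal form (A,B,C) = (1, 1, k**3 + 15*k**2/4 + 15*k/4 + 1).
f must satisfy (1)·f(k+1) − (1)·f(k) = k**3 + 15*k**2/4 + 15*k/4 + 1.
deg f ≤ 4 (via 0,0,3).
Match coefficients ⇒ f(k) = k*(k + 1)*(k**2 + 2*k - 1)/4.
Get s_k = R·t_k = k*(-k**3 - 3*k**2 - k + 1) with R(k) = B(k−1)f(k)/C(k) = k*(k**2 + 2*k - 1)/(4*k**2 + 11*k + 4).
Verify: -4*k**3 - 15*k**2 - 15*k - 4 matches t_k.

s_k = k \left(- k^{3} - 3 k^{2} - k + 1\right)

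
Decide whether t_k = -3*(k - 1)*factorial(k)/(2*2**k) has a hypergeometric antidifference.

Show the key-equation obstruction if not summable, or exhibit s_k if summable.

Yes. s_k = -3*factorial(k)/2**k.

Ratio r(k) = k*(k + 1)/(2*(k - 1)).
Take A(k)=k/2 + 1/2, B(k)=1, C(k)=k - 1.
Solve (k/2 + 1/2)·f(k+1) − (1)·f(k) = k - 1.
Bound: deg f ≤ 0.
A polynomial solution: f(k) = 2.
Then R = B(k−1)f/C = 2/(k - 1), so s_k = R(k)·t_k = -3*factorial(k)/2**k.
Δs = -3*(k - 1)*factorial(k)/(2*2**k), as required.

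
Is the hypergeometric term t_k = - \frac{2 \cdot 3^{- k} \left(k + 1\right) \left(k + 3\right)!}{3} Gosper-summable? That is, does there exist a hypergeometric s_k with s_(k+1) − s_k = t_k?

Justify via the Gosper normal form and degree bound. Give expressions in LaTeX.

Step 1: r(k) = (k + 2)*(k + 4)/(3*(k + 1)).
A = k/3 + 4/3, B = 1, C = k + 1.
Solve (k/3 + 4/3)·f(k+1) − (1)·f(k) = k + 1.
From deg A=1, deg B=0, deg C=1: d=0.
Solve for f: f(k) = 3 (degree 0 ≤ 0).
Then R = B(k−1)f/C = 3/(k + 1), so s_k = R(k)·t_k = -2*factorial(k + 3)/3**k.
Δs = -2*(k + 1)*factorial(k + 3)/(3*3**k), as required.

Yes. s_k = - 2 \cdot 3^{- k} \left(k + 3\right)!.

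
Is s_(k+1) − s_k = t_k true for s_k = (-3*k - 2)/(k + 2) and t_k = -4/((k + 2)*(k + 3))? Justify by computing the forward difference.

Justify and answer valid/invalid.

s_(k+1) = (-3*k - 5)/(k + 3)
s_(k+1) − s_k = -4/(k**2 + 5*k + 6)
(s_(k+1) − s_k) − t_k = 0

valid; difference matches t_k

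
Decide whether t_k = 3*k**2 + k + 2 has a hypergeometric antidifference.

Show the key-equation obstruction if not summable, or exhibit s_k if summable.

Yes. s_k = k*(k**2 - k + 2).

Compute t_(k+1)/t_k: get (k + 3*(k + 1)**2 + 3)/(3*k**2 + k + 2).
Take A(k)=1, B(k)=1, C(k)=k**2 + k/3 + 2/3.
Key eq: (1)·f(k+1) = (1)·f(k) + (k**2 + k/3 + 2/3).
d = 3 from the (0,0,2) case.
Solve for f: f(k) = k*(k**2 - k + 2)/3 (degree 3 ≤ 3).
Then R = B(k−1)f/C = k*(k**2 - k + 2)/(3*k**2 + k + 2), so s_k = R(k)·t_k = k*(k**2 - k + 2).
Verify: 3*k**2 + k + 2 matches t_k.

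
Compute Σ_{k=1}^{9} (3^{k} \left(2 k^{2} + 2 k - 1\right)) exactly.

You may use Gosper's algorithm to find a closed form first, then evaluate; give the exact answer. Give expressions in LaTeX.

Compute t_(k+1)/t_k: get 3*(2*k**2 + 6*k + 3)/(2*k**2 + 2*k - 1).
Gosper form: A/B · C(k+1)/C(k) with A=3, B=1, C=k**2 + k - 1/2.
Solve (3)·f(k+1) − (1)·f(k) = k**2 + k - 1/2.
Degrees (0,0,2) ⇒ d ≤ 2.
A polynomial solution: f(k) = (k - 1)**2/2.
So s_k = (B(k−1)f/C)·t_k = ((k - 1)**2/(2*k**2 + 2*k - 1))·t_k = 3**k*(k**2 - 2*k + 1).
Δs = 3**k*(2*k**2 + 2*k - 1), as required.
Evaluate s at k=10 and k=1: 4782969 and 0; difference 4782969.

Σ = 4782969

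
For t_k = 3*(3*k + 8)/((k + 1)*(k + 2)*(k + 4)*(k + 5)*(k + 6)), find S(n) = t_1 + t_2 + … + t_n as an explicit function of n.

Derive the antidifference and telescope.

S(n) = n*(n**2 + 13*n + 52)/(20*(n**3 + 13*n**2 + 52*n + 60))

r(k) = (k + 1)*(k + 4)*(3*k + 11)/((k + 3)*(k + 7)*(3*k + 8)) after simplifying.
A = k + 1, B = k + 7, C = k**2 + 17*k/3 + 8.
Key eq: (k + 1)·f(k+1) = (k + 6)·f(k) + (k**2 + 17*k/3 + 8).
deg f ≤ 5 (via 1,1,2).
Coefficient equations give f(k) = k*(k + 2)*(k + 3)*(k**2 + 10*k + 29)/60.
So s_k = (B(k−1)f/C)·t_k = (k*(k + 2)*(k + 6)*(k**2 + 10*k + 29)/(20*(3*k + 8)))·t_k = 3*k*(k**2 + 10*k + 29)/(20*(k**3 + 10*k**2 + 29*k + 20)).
Check: Δs_k = 3*(3*k + 8)/(k**5 + 18*k**4 + 121*k**3 + 372*k**2 + 508*k + 240). ✓
Evaluate: s_(n+1) = 3*(n**3 + 13*n**2 + 52*n + 40)/(20*(n**3 + 13*n**2 + 52*n + 60)); subtract s_(1) = 1/10 ⇒ S(n) = n*(n**2 + 13*n + 52)/(20*(n**3 + 13*n**2 + 52*n + 60)).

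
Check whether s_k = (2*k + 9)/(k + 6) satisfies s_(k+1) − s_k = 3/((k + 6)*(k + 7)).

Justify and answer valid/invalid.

s_(k+1) = (2*k + 11)/(k + 7)
s_(k+1) − s_k = 3/(k**2 + 13*k + 42)
(s_(k+1) − s_k) − t_k = 0

Valid — Δs_k = t_k.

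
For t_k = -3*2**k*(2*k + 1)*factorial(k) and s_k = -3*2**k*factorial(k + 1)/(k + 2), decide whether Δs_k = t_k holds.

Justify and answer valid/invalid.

s_(k+1) = -6*2**k*factorial(k + 2)/(k + 3)
s_(k+1) − s_k = -3*2**k*(k + 1)*(2*k + 5)*factorial(k + 1)/((k + 2)*(k + 3))
(s_(k+1) − s_k) − t_k = 3*2**k*(2*k**2 + 5*k + 1)*factorial(k)/((k + 2)*(k + 3))

Invalid: residual 3*2**k*(2*k**2 + 5*k + 1)*factorial(k)/((k + 2)*(k + 3)) ≠ 0.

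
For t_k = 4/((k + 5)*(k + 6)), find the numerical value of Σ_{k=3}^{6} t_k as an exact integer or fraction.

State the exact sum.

The ratio is (k + 5)/(k + 7).
Gosper form: A/B · C(k+1)/C(k) with A=k + 5, B=k + 7, C=1.
Need (k + 5)·f(k+1) − (k + 6)·f(k) = 1.
From deg A=1, deg B=1, deg C=0: d=1.
A polynomial solution: f(k) = k/5.
Then R = B(k−1)f/C = k*(k + 6)/5, so s_k = R(k)·t_k = 4*k/(5*(k + 5)).
s_(k+1) − s_k = 4/(k**2 + 11*k + 30) = t_k.
Evaluate s at k=7 and k=3: 7/15 and 3/10; difference 1/6.

Σ = 1/6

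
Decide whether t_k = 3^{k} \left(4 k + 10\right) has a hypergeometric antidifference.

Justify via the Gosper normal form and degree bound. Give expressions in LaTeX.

Yes. s_k = 2 \cdot 3^{k} \left(k + 1\right).

The ratio is 3*(2*k + 7)/(2*k + 5).
Factor: A=3; B=1; C=k + 5/2.
Solve (3)·f(k+1) − (1)·f(k) = k + 5/2.
Bound: deg f ≤ 1.
Coefficient equations give f(k) = (k + 1)/2.
Then R = B(k−1)f/C = (k + 1)/(2*k + 5), so s_k = R(k)·t_k = 2*3**k*(k + 1).
Δs = 3**k*(4*k + 10), as required.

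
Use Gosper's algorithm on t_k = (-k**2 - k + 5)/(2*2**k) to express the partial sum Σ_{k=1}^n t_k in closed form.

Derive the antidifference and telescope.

S(n) = 2**(-n - 1)*(-3*2**n + n**2 + 5*n + 3)

t_(k+1)/t_k = (k + (k + 1)**2 - 4)/(2*(k**2 + k - 5)).
Factor: A=1/2; B=1; C=k**2 + k - 5.
Set up (1/2)·f(k+1) − (1)·f(k) − (k**2 + k - 5) = 0.
From deg A=0, deg B=0, deg C=2: d=2.
Solving with deg f ≤ 2: f(k) = -2*(k**2 + 3*k - 1).
Certificate R = B(k−1)f/C = -2*(k**2 + 3*k - 1)/(k**2 + k - 5) gives s_k = (k**2 + 3*k - 1)/2**k.
Δs = (-k**2 - k + 5)/(2*2**k), as required.
Telescope: S(n) = s_(n+1) − s_(1) = 2**(-n - 1)*(n**2 + 5*n + 3) − (3/2) = 2**(-n - 1)*(-3*2**n + n**2 + 5*n + 3).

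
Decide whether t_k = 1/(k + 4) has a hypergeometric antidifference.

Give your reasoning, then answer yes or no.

No — the linear system for f has no solution.

The ratio is (k + 4)/(k + 5).
Normal form (A,B,C) = (k + 4, k + 5, 1).
Key eq: (k + 4)·f(k+1) = (k + 4)·f(k) + (1).
Bound: deg f ≤ 0.
f = c0 ⇒ A·f(k+1) − B(k−1)·f(k) − C = -1. The system {-1 = 0} is inconsistent; no antidifference.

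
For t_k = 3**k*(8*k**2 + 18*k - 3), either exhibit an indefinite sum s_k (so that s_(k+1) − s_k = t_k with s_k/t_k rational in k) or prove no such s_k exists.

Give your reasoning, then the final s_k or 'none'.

The ratio is 3*(8*k**2 + 34*k + 23)/(8*k**2 + 18*k - 3).
Gosper form: A/B · C(k+1)/C(k) with A=3, B=1, C=k**2 + 9*k/4 - 3/8.
Key eq: (3)·f(k+1) = (1)·f(k) + (k**2 + 9*k/4 - 3/8).
Bound: deg f ≤ 2.
Solve for f: f(k) = (4*k**2 - 3*k - 3)/8 (degree 2 ≤ 2).
So s_k = (B(k−1)f/C)·t_k = ((4*k**2 - 3*k - 3)/(8*k**2 + 18*k - 3))·t_k = 3**k*(4*k**2 - 3*k - 3).
Verify: 3**k*(8*k**2 + 18*k - 3) matches t_k.

s_k = 3**k*(4*k**2 - 3*k - 3)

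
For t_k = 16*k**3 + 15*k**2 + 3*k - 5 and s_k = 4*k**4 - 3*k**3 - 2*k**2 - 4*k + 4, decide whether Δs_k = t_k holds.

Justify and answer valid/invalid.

Valid — Δs_k = t_k.

s_(k+1) = 4*k**4 + 13*k**3 + 13*k**2 - k - 1
s_(k+1) − s_k = 16*k**3 + 15*k**2 + 3*k - 5
(s_(k+1) − s_k) − t_k = 0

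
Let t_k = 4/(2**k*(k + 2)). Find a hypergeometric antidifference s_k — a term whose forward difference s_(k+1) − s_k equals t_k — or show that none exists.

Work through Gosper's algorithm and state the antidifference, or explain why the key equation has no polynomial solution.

Step 1: r(k) = (k + 2)/(2*(k + 3)).
So A=k/2 + 1 and B=k + 3, with C=1.
Key eq: (k/2 + 1)·f(k+1) = (k + 2)·f(k) + (1).
From deg A=1, deg B=1, deg C=0: d=-1.
d = -1 < 0 ⇒ no nonzero polynomial f; not summable.

none — t_k is not Gosper-summable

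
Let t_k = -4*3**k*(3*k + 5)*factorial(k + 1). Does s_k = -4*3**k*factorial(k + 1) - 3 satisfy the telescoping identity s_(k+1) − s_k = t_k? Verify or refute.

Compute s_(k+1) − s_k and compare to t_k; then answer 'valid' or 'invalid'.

s_(k+1) = -4*3**(k + 1)*factorial(k + 2) - 3
s_(k+1) − s_k = -4*3**k*(3*k + 5)*factorial(k + 1)
(s_(k+1) − s_k) − t_k = 0

valid (s_(k+1) − s_k reduces to t_k)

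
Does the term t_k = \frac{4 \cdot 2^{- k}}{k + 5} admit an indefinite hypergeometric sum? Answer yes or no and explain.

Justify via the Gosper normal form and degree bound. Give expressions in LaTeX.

No — key equation has no polynomial f.

t_(k+1)/t_k = (k + 5)/(2*(k + 6)).
Take A(k)=k/2 + 5/2, B(k)=k + 6, C(k)=1.
Solve (k/2 + 5/2)·f(k+1) − (k + 5)·f(k) = 1.
From deg A=1, deg B=1, deg C=0: d=-1.
deg f ≤ -1 is impossible — no certificate.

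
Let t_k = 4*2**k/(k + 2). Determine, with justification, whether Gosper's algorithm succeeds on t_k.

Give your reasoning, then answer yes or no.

The ratio is 2*(k + 2)/(k + 3).
Factor: A=2*k + 4; B=k + 3; C=1.
Solve (2*k + 4)·f(k+1) − (k + 2)·f(k) = 1.
d = -1 from the (1,1,0) case.
deg f ≤ -1 is impossible — no certificate.

No — negative degree bound, so no certificate f.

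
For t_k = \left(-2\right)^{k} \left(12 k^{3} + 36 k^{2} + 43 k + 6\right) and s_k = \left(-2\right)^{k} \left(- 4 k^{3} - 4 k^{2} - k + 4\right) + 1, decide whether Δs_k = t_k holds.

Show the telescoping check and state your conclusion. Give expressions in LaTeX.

s_(k+1) = (-2)**(k + 1)*(-k - 4*(k + 1)**3 - 4*(k + 1)**2 + 3) + 1
s_(k+1) − s_k = (-2)**k*(12*k**3 + 36*k**2 + 43*k + 6)
(s_(k+1) − s_k) − t_k = 0

valid; difference matches t_k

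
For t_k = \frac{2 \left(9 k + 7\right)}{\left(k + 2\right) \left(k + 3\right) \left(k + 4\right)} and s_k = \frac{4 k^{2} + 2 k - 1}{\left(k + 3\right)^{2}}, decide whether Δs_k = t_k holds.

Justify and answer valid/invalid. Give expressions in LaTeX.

s_(k+1) = (2*k + 4*(k + 1)**2 + 1)/(k + 4)**2
s_(k+1) − s_k = (22*k**2 + 96*k + 61)/(k**4 + 14*k**3 + 73*k**2 + 168*k + 144)
(s_(k+1) − s_k) − t_k = (4*k**3 - 61*k - 46)/(k**5 + 16*k**4 + 101*k**3 + 314*k**2 + 480*k + 288)

Invalid: residual \frac{4 k^{3} - 61 k - 46}{k^{5} + 16 k^{4} + 101 k^{3} + 314 k^{2} + 480 k + 288} ≠ 0.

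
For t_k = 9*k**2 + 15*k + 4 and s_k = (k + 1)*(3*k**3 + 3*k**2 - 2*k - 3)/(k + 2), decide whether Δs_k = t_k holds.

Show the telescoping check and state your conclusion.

Invalid: residual (-6*k**3 - 30*k**2 - 36*k - 11)/(k**2 + 5*k + 6) ≠ 0.

s_(k+1) = (3*k**4 + 18*k**3 + 37*k**2 + 27*k + 2)/(k + 3)
s_(k+1) − s_k = (9*k**4 + 54*k**3 + 103*k**2 + 74*k + 13)/(k**2 + 5*k + 6)
(s_(k+1) − s_k) − t_k = (-6*k**3 - 30*k**2 - 36*k - 11)/(k**2 + 5*k + 6)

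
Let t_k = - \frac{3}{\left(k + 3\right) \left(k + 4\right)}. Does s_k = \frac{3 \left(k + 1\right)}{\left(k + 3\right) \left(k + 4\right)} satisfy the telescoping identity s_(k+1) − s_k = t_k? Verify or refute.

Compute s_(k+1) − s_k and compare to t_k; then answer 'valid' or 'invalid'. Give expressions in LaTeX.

s_(k+1) = 3*(k + 2)/((k + 4)*(k + 5))
s_(k+1) − s_k = 3*(1 - k)/(k**3 + 12*k**2 + 47*k + 60)
(s_(k+1) − s_k) − t_k = 18/(k**3 + 12*k**2 + 47*k + 60)

Invalid: residual \frac{18}{k^{3} + 12 k^{2} + 47 k + 60} ≠ 0.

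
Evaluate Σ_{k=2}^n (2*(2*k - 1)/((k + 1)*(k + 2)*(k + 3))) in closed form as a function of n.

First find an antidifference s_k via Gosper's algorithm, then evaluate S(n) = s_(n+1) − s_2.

S(n) = (3*n**2 - n - 2)/(4*(n**2 + 5*n + 6))

Step 1: r(k) = (k + 1)*(2*k + 1)/((k + 4)*(2*k - 1)).
Take A(k)=k + 1, B(k)=k + 4, C(k)=k - 1/2.
Solve (k + 1)·f(k+1) − (k + 3)·f(k) = k - 1/2.
deg f ≤ 2 (via 1,1,1).
Solving with deg f ≤ 2: f(k) = k*(k - 5)/8.
R(k) = B(k−1)·f(k)/C(k) = k*(k - 5)*(k + 3)/(4*(2*k - 1)); s_k = R·t_k = k*(k - 5)/(2*(k + 1)*(k + 2)).
s_(k+1) − s_k = 2*(2*k - 1)/(k**3 + 6*k**2 + 11*k + 6) = t_k.
Telescope: S(n) = s_(n+1) − s_(2) = (n**2 - 3*n - 4)/(2*(n**2 + 5*n + 6)) − (-1/4) = (3*n**2 - n - 2)/(4*(n**2 + 5*n + 6)).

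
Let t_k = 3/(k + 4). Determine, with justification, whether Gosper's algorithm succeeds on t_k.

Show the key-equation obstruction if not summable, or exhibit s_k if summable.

No. Not Gosper-summable.

t_(k+1)/t_k = (k + 4)/(k + 5).
Normal form (A,B,C) = (k + 4, k + 5, 1).
Solve (k + 4)·f(k+1) − (k + 4)·f(k) = 1.
d = 0 from the (1,1,0) case.
Put f(k) = c0: A·f(k+1) − B(k−1)·f(k) − C = -1; need -1 = 0 — inconsistent ⇒ no f, not summable.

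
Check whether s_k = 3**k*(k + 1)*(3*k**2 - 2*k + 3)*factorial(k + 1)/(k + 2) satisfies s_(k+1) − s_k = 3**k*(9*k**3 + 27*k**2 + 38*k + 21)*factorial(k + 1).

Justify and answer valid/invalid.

s_(k+1) = 3**(k + 1)*(k + 2)*(3*k**2 + 4*k + 4)*factorial(k + 2)/(k + 3)
s_(k+1) − s_k = 3**k*(9*k**5 + 63*k**4 + 182*k**3 + 284*k**2 + 234*k + 87)*factorial(k + 1)/((k + 2)*(k + 3))
(s_(k+1) − s_k) − t_k = -3**k*(9*k**4 + 45*k**3 + 89*k**2 + 99*k + 39)*factorial(k + 1)/((k + 2)*(k + 3))

Invalid: residual -3**k*(9*k**4 + 45*k**3 + 89*k**2 + 99*k + 39)*factorial(k + 1)/((k + 2)*(k + 3)) ≠ 0.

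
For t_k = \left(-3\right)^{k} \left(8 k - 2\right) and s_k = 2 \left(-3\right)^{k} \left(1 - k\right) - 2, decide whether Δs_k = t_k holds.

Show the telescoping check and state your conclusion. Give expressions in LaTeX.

s_(k+1) = 6*(-3)**k*k - 2
s_(k+1) − s_k = (-3)**k*(8*k - 2)
(s_(k+1) − s_k) − t_k = 0

valid (s_(k+1) − s_k reduces to t_k)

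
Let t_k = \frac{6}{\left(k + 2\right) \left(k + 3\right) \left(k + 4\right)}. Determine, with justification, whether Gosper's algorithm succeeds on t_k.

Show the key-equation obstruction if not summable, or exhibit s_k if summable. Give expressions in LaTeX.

Yes. s_k = \frac{k \left(k + 5\right)}{2 \left(k + 2\right) \left(k + 3\right)}.

The ratio is (k + 2)/(k + 5).
A = k + 2, B = k + 5, C = 1.
f must satisfy (k + 2)·f(k+1) − (k + 4)·f(k) = 1.
deg f ≤ 2 (via 1,1,0).
Match coefficients ⇒ f(k) = k*(k + 5)/12.
Get s_k = R·t_k = k*(k + 5)/(2*(k + 2)*(k + 3)) with R(k) = B(k−1)f(k)/C(k) = k*(k + 4)*(k + 5)/12.
Verify: 6/(k**3 + 9*k**2 + 26*k + 24) matches t_k.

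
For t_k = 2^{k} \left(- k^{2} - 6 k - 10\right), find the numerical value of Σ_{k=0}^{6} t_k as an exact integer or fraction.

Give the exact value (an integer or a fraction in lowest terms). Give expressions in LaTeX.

Σ = -8572

Step 1: r(k) = 2*(k**2 + 8*k + 17)/(k**2 + 6*k + 10).
Take A(k)=2, B(k)=1, C(k)=k**2 + 6*k + 10.
Need (2)·f(k+1) − (1)·f(k) = k**2 + 6*k + 10.
Bound: deg f ≤ 2.
A polynomial solution: f(k) = k**2 + 2*k + 4.
So s_k = (B(k−1)f/C)·t_k = ((k**2 + 2*k + 4)/(k**2 + 6*k + 10))·t_k = 2**k*(-k**2 - 2*k - 4).
Verify: 2**k*(-k**2 - 6*k - 10) matches t_k.
Sum = s_(7) − s_(0); s_(7) = -8576, s_(0) = -4 ⇒ -8572.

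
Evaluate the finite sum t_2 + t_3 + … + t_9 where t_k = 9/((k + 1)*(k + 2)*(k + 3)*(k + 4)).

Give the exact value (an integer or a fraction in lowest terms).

Compute t_(k+1)/t_k: get (k + 1)/(k + 5).
So A=k + 1 and B=k + 5, with C=1.
Set up (k + 1)·f(k+1) − (k + 4)·f(k) − (1) = 0.
Bound: deg f ≤ 3.
Coefficient equations give f(k) = k*(k**2 + 6*k + 11)/18.
Get s_k = R·t_k = k*(k**2 + 6*k + 11)/(2*(k + 1)*(k + 2)*(k + 3)) with R(k) = B(k−1)f(k)/C(k) = k*(k + 4)*(k**2 + 6*k + 11)/18.
s_(k+1) − s_k = 9/(k**4 + 10*k**3 + 35*k**2 + 50*k + 24) = t_k.
Telescoping: Σ = s_(10) − s_(2) = 285/572 − (9/20) = 69/1430.

Σ = 69/1430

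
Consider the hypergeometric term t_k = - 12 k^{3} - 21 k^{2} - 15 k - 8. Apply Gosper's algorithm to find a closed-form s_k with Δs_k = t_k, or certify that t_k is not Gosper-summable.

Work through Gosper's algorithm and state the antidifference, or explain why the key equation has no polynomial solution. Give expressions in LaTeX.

r(k) = (12*k**3 + 57*k**2 + 93*k + 56)/(12*k**3 + 21*k**2 + 15*k + 8) after simplifying.
A = 1, B = 1, C = k**3 + 7*k**2/4 + 5*k/4 + 2/3.
Set up (1)·f(k+1) − (1)·f(k) − (k**3 + 7*k**2/4 + 5*k/4 + 2/3) = 0.
Degrees (0,0,3) ⇒ d ≤ 4.
Solve for f: f(k) = k*(3*k**3 + k**2 + 4)/12 (degree 4 ≤ 4).
Certificate R = B(k−1)f/C = k*(3*k**3 + k**2 + 4)/(12*k**3 + 21*k**2 + 15*k + 8) gives s_k = k*(-3*k**3 - k**2 - 4).
Check: Δs_k = -12*k**3 - 21*k**2 - 15*k - 8. ✓

s_k = k \left(- 3 k^{3} - k^{2} - 4\right)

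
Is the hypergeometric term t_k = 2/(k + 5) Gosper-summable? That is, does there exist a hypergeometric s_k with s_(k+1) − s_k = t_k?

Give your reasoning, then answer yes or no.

r(k) = (k + 5)/(k + 6) after simplifying.
Take A(k)=k + 5, B(k)=k + 6, C(k)=1.
f must satisfy (k + 5)·f(k+1) − (k + 5)·f(k) = 1.
Bound: deg f ≤ 0.
Generic f = c0 gives residual -1; -1 = 0 cannot hold, so t_k is not Gosper-summable.

No — key equation has no polynomial f.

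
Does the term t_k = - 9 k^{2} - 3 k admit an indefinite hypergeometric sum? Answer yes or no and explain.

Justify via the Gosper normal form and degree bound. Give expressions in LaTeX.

The ratio is (k + 3*(k + 1)**2 + 1)/(k*(3*k + 1)).
Factor: A=1; B=1; C=k**2 + k/3.
Set up (1)·f(k+1) − (1)·f(k) − (k**2 + k/3) = 0.
From deg A=0, deg B=0, deg C=2: d=3.
Coefficient equations give f(k) = k**2*(k - 1)/3.
Get s_k = R·t_k = 3*k**2*(1 - k) with R(k) = B(k−1)f(k)/C(k) = k*(k - 1)/(3*k + 1).
Verify: 3*k*(-3*k - 1) matches t_k.

Yes. s_k = 3 k^{2} \left(1 - k\right).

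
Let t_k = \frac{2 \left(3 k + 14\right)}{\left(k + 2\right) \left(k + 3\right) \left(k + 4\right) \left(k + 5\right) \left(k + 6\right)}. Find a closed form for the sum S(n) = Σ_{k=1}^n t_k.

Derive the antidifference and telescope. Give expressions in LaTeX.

t_(k+1)/t_k = (k + 2)*(3*k + 17)/((k + 7)*(3*k + 14)).
Factor: A=k + 2; B=k + 7; C=k + 14/3.
Set up (k + 2)·f(k+1) − (k + 6)·f(k) − (k + 14/3) = 0.
From deg A=1, deg B=1, deg C=1: d=4.
Match coefficients ⇒ f(k) = k*(k + 4)*(k**2 + 10*k + 31)/90.
Get s_k = R·t_k = k*(k**2 + 10*k + 31)/(15*(k**3 + 10*k**2 + 31*k + 30)) with R(k) = B(k−1)f(k)/C(k) = k*(k + 4)*(k + 6)*(k**2 + 10*k + 31)/(30*(3*k + 14)).
Verify: 2*(3*k + 14)/(k**5 + 20*k**4 + 155*k**3 + 580*k**2 + 1044*k + 720) matches t_k.
Telescope: S(n) = s_(n+1) − s_(1) = (n**3 + 13*n**2 + 54*n + 42)/(15*(n**3 + 13*n**2 + 54*n + 72)) − (7/180) = n*(n**2 + 13*n + 54)/(36*(n**3 + 13*n**2 + 54*n + 72)).

S(n) = \frac{n \left(n^{2} + 13 n + 54\right)}{36 \left(n^{3} + 13 n^{2} + 54 n + 72\right)}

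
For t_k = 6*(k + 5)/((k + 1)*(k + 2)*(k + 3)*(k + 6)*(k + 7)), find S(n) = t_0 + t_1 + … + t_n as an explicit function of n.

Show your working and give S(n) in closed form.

S(n) = (n**3 + 12*n**2 + 41*n + 30)/(6*(n**3 + 12*n**2 + 41*n + 42))

Ratio r(k) = (k + 1)*(k + 6)**2/((k + 4)*(k + 5)*(k + 8)).
Take A(k)=k + 1, B(k)=k + 8, C(k)=k**3 + 14*k**2 + 65*k + 100.
Need (k + 1)·f(k+1) − (k + 7)·f(k) = k**3 + 14*k**2 + 65*k + 100.
d = 6 from the (1,1,3) case.
Coefficient equations give f(k) = k*(k + 3)*(k + 4)**2*(k + 5)**2/36.
So s_k = (B(k−1)f/C)·t_k = (k*(k + 3)*(k + 4)*(k + 7)/36)·t_k = k*(k**2 + 9*k + 20)/(6*(k**3 + 9*k**2 + 20*k + 12)).
Verify: 6*(k + 5)/(k**5 + 19*k**4 + 131*k**3 + 401*k**2 + 540*k + 252) matches t_k.
Σ_(k=0)^n t_k = s_(n+1) − s_(0) = ((n**3 + 12*n**2 + 41*n + 30)/(6*(n**3 + 12*n**2 + 41*n + 42))) − (0), i.e. (n**3 + 12*n**2 + 41*n + 30)/(6*(n**3 + 12*n**2 + 41*n + 42)).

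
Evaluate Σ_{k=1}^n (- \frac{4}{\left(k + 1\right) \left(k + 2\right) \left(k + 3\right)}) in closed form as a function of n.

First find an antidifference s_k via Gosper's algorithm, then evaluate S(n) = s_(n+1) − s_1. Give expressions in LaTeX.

S(n) = \frac{n \left(- n - 5\right)}{3 \left(n^{2} + 5 n + 6\right)}

t_(k+1)/t_k = (k + 1)/(k + 4).
Take A(k)=k + 1, B(k)=k + 4, C(k)=1.
Need (k + 1)·f(k+1) − (k + 3)·f(k) = 1.
d = 2 from the (1,1,0) case.
Coefficient equations give f(k) = k*(k + 3)/4.
Certificate R = B(k−1)f/C = k*(k + 3)**2/4 gives s_k = k*(-k - 3)/((k + 1)*(k + 2)).
Δs = -4/(k**3 + 6*k**2 + 11*k + 6), as required.
s_(n+1) = (-n**2 - 5*n - 4)/(n**2 + 5*n + 6) and s_(1) = -2/3, so S(n) = n*(-n - 5)/(3*(n**2 + 5*n + 6)).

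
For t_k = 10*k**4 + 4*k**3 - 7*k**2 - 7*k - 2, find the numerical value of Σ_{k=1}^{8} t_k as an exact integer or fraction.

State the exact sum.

t_(k+1)/t_k = (10*k**4 + 44*k**3 + 65*k**2 + 31*k - 2)/(10*k**4 + 4*k**3 - 7*k**2 - 7*k - 2).
So A=1 and B=1, with C=k**4 + 2*k**3/5 - 7*k**2/10 - 7*k/10 - 1/5.
f must satisfy (1)·f(k+1) − (1)·f(k) = k**4 + 2*k**3/5 - 7*k**2/10 - 7*k/10 - 1/5.
Bound: deg f ≤ 5.
Match coefficients ⇒ f(k) = k**2*(2*k**3 - 4*k**2 - k + 1)/10.
R(k) = B(k−1)·f(k)/C(k) = k**2*(2*k**3 - 4*k**2 - k + 1)/(10*k**4 + 4*k**3 - 7*k**2 - 7*k - 2); s_k = R·t_k = k**2*(2*k**3 - 4*k**2 - k + 1).
s_(k+1) − s_k = 10*k**4 + 4*k**3 - 7*k**2 - 7*k - 2 = t_k.
Sum = s_(9) − s_(1); s_(9) = 91206, s_(1) = -2 ⇒ 91208.

Σ = 91208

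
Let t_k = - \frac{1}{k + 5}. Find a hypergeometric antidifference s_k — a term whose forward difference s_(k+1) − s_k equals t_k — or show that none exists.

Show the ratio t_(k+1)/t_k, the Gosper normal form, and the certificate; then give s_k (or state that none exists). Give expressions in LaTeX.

t_(k+1)/t_k = (k + 5)/(k + 6).
Normal form (A,B,C) = (k + 5, k + 6, 1).
Key eq: (k + 5)·f(k+1) = (k + 5)·f(k) + (1).
deg f ≤ 0 (via 1,1,0).
Generic f = c0 gives residual -1; -1 = 0 cannot hold, so t_k is not Gosper-summable.

none — t_k is not Gosper-summable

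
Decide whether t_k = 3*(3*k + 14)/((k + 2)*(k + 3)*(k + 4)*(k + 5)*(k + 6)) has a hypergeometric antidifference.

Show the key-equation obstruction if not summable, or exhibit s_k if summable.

t_(k+1)/t_k = (k + 2)*(3*k + 17)/((k + 7)*(3*k + 14)).
So A=k + 2 and B=k + 7, with C=k + 14/3.
Need (k + 2)·f(k+1) − (k + 6)·f(k) = k + 14/3.
From deg A=1, deg B=1, deg C=1: d=4.
A polynomial solution: f(k) = k*(k + 4)*(k**2 + 10*k + 31)/90.
So s_k = (B(k−1)f/C)·t_k = (k*(k + 4)*(k + 6)*(k**2 + 10*k + 31)/(30*(3*k + 14)))·t_k = k*(k**2 + 10*k + 31)/(10*(k**3 + 10*k**2 + 31*k + 30)).
Δs = 3*(3*k + 14)/(k**5 + 20*k**4 + 155*k**3 + 580*k**2 + 1044*k + 720), as required.

Yes. s_k = k*(k**2 + 10*k + 31)/(10*(k**3 + 10*k**2 + 31*k + 30)).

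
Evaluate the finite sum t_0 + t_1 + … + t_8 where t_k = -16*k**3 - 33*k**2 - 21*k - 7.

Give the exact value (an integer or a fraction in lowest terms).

Σ = -28287

Compute t_(k+1)/t_k: get (16*k**3 + 81*k**2 + 135*k + 77)/(16*k**3 + 33*k**2 + 21*k + 7).
A = 1, B = 1, C = k**3 + 33*k**2/16 + 21*k/16 + 7/16.
Need (1)·f(k+1) − (1)·f(k) = k**3 + 33*k**2/16 + 21*k/16 + 7/16.
deg f ≤ 4 (via 0,0,3).
Match coefficients ⇒ f(k) = k*(4*k**3 + 3*k**2 - 2*k + 2)/16.
Get s_k = R·t_k = k*(-4*k**3 - 3*k**2 + 2*k - 2) with R(k) = B(k−1)f(k)/C(k) = k*(4*k**3 + 3*k**2 - 2*k + 2)/(16*k**3 + 33*k**2 + 21*k + 7).
Verify: -16*k**3 - 33*k**2 - 21*k - 7 matches t_k.
Telescoping: Σ = s_(9) − s_(0) = -28287 − (0) = -28287.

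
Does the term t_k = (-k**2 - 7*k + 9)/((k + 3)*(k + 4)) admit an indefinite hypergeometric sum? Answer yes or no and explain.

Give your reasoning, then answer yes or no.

The ratio is (k + 3)*(7*k + (k + 1)**2 - 2)/((k + 5)*(k**2 + 7*k - 9)).
Take A(k)=k + 3, B(k)=k + 5, C(k)=k**2 + 7*k - 9.
Need (k + 3)·f(k+1) − (k + 4)·f(k) = k**2 + 7*k - 9.
From deg A=1, deg B=1, deg C=2: d=2.
Solving with deg f ≤ 2: f(k) = k*(k - 4).
Get s_k = R·t_k = k*(4 - k)/(k + 3) with R(k) = B(k−1)f(k)/C(k) = k*(k - 4)*(k + 4)/(k**2 + 7*k - 9).
Verify: (-k**2 - 7*k + 9)/(k**2 + 7*k + 12) matches t_k.

Yes. s_k = k*(4 - k)/(k + 3).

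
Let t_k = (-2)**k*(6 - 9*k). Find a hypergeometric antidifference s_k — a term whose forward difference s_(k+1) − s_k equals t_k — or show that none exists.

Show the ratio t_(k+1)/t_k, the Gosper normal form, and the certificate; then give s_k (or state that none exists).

Step 1: r(k) = 2*(-3*k - 1)/(3*k - 2).
So A=-2 and B=1, with C=k - 2/3.
Solve (-2)·f(k+1) − (1)·f(k) = k - 2/3.
deg f ≤ 1 (via 0,0,1).
A polynomial solution: f(k) = -(3*k - 4)/9.
Certificate R = B(k−1)f/C = -(3*k - 4)/(3*(3*k - 2)) gives s_k = (-2)**k*(3*k - 4).
s_(k+1) − s_k = (-2)**k*(6 - 9*k) = t_k.

s_k = (-2)**k*(3*k - 4)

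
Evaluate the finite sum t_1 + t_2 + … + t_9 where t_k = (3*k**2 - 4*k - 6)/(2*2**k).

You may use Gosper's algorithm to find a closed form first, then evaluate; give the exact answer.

Step 1: r(k) = (3*k**2 + 2*k - 7)/(2*(3*k**2 - 4*k - 6)).
A = 1/2, B = 1, C = k**2 - 4*k/3 - 2.
f must satisfy (1/2)·f(k+1) − (1)·f(k) = k**2 - 4*k/3 - 2.
Degrees (0,0,2) ⇒ d ≤ 2.
Solve for f: f(k) = -2*(k + 1)*(3*k - 1)/3 (degree 2 ≤ 2).
Get s_k = R·t_k = (-3*k**2 - 2*k + 1)/2**k with R(k) = B(k−1)f(k)/C(k) = -2*(k + 1)*(3*k - 1)/(3*k**2 - 4*k - 6).
Verify: (3*k**2 - 4*k - 6)/(2*2**k) matches t_k.
Telescoping: Σ = s_(10) − s_(1) = -319/1024 − (-2) = 1729/1024.

Σ = 1729/1024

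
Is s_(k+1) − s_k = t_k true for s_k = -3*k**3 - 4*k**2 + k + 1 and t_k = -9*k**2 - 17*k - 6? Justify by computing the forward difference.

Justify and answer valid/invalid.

s_(k+1) = k - 3*(k + 1)**3 - 4*(k + 1)**2 + 2
s_(k+1) − s_k = -9*k**2 - 17*k - 6
(s_(k+1) − s_k) − t_k = 0

valid; difference matches t_k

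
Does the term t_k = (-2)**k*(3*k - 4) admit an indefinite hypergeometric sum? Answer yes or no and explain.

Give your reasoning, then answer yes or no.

Yes. s_k = (-2)**k*(2 - k).

Compute t_(k+1)/t_k: get 2*(1 - 3*k)/(3*k - 4).
Normal form (A,B,C) = (-2, 1, k - 4/3).
Need (-2)·f(k+1) − (1)·f(k) = k - 4/3.
d = 1 from the (0,0,1) case.
Solving with deg f ≤ 1: f(k) = -(k - 2)/3.
Certificate R = B(k−1)f/C = -(k - 2)/(3*k - 4) gives s_k = (-2)**k*(2 - k).
Verify: (-2)**k*(3*k - 4) matches t_k.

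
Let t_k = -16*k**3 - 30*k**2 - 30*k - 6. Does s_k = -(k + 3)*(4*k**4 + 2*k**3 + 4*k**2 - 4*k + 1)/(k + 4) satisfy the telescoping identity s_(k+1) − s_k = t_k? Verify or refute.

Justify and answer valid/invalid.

Invalid: residual (12*k**4 + 92*k**3 + 146*k**2 + 130*k + 23)/(k**2 + 9*k + 20) ≠ 0.

s_(k+1) = (-4*k**5 - 34*k**4 - 106*k**3 - 162*k**2 - 111*k - 28)/(k + 5)
s_(k+1) − s_k = (-16*k**5 - 162*k**4 - 528*k**3 - 730*k**2 - 524*k - 97)/(k**2 + 9*k + 20)
(s_(k+1) − s_k) − t_k = (12*k**4 + 92*k**3 + 146*k**2 + 130*k + 23)/(k**2 + 9*k + 20)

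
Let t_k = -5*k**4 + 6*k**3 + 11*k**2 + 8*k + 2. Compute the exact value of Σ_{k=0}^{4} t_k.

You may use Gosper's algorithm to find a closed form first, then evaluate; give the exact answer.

Σ = -750

Compute t_(k+1)/t_k: get (5*k**4 + 14*k**3 + k**2 - 28*k - 22)/(5*k**4 - 6*k**3 - 11*k**2 - 8*k - 2).
So A=1 and B=1, with C=k**4 - 6*k**3/5 - 11*k**2/5 - 8*k/5 - 2/5.
f must satisfy (1)·f(k+1) − (1)·f(k) = k**4 - 6*k**3/5 - 11*k**2/5 - 8*k/5 - 2/5.
d = 5 from the (0,0,4) case.
A polynomial solution: f(k) = k**3*(k**2 - 4*k + 1)/5.
Get s_k = R·t_k = k**3*(-k**2 + 4*k - 1) with R(k) = B(k−1)f(k)/C(k) = k**3*(k**2 - 4*k + 1)/((k**2 - 2*k - 1)*(5*k**2 + 4*k + 2)).
Δs = -5*k**4 + 6*k**3 + 11*k**2 + 8*k + 2, as required.
Σ_(k=0)^(4) t_k = s_(5) − s_(0) = -750 − (0) = -750.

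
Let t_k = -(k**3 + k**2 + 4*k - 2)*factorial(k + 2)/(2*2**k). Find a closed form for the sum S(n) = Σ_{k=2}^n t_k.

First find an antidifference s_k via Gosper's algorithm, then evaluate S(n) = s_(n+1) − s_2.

Ratio r(k) = (k + 3)*(4*k + (k + 1)**3 + (k + 1)**2 + 2)/(2*(k**3 + k**2 + 4*k - 2)).
Normal form (A,B,C) = (k/2 + 3/2, 1, k**3 + k**2 + 4*k - 2).
Need (k/2 + 3/2)·f(k+1) − (1)·f(k) = k**3 + k**2 + 4*k - 2.
Degrees (1,0,3) ⇒ d ≤ 2.
Solving with deg f ≤ 2: f(k) = 2*(k - 1)**2.
Then R = B(k−1)f/C = 2*(k - 1)**2/(k**3 + k**2 + 4*k - 2), so s_k = R(k)·t_k = -(k - 1)**2*factorial(k + 2)/2**k.
Δs = -(k**3 + k**2 + 4*k - 2)*factorial(k + 2)/(2*2**k), as required.
Σ_(k=2)^n t_k = s_(n+1) − s_(2) = (-2**(-n - 1)*n**2*factorial(n + 3)) − (-6), i.e. 6 - n**2*factorial(n + 3)/(2*2**n).

S(n) = 6 - n**2*factorial(n + 3)/(2*2**n)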